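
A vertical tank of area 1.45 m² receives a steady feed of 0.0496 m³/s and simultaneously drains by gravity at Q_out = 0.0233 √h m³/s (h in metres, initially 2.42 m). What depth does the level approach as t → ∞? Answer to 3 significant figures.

4.53 m

Level balance: A dh/dt = 0.0496 − 0.0233 √h. Setting dh/dt = 0:
Q_in = 0.0233 √h_ss ⇒ √h_ss = 0.0496/0.0233 = 2.1288.
h_ss = 2.1288² = 4.5316 m. (Since h₀ = 2.42 m < h_ss, the level will rise toward this value.)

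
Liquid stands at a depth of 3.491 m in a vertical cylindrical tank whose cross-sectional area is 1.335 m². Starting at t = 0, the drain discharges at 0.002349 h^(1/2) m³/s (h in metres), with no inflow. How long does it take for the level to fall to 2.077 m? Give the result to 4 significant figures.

485.6 s

With no inflow, A dh/dt = −0.002349 √h.
∫ h^(−1/2) dh = −(0.002349/A) ∫ dt, giving 2√h = 2√h₀ − (0.002349/A) t.
t = 2A(√h₀ − √h)/0.002349 = 2·1.335·(√3.491 − √2.077)/0.002349
  = 2.67000 × (1.86842 − 1.44118) / 0.002349 = 485.626 s.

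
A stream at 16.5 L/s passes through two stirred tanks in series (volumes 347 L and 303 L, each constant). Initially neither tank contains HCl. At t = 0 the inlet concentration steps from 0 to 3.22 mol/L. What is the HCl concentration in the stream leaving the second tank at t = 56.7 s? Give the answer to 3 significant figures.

2.52 mol/L

Species balance on tank i: dCᵢ/dt = (Cᵢ₋₁ − Cᵢ)/τᵢ with τᵢ = Vᵢ/Q.
τ₁ = 347/16.5 = 21.030 s; τ₂ = 303/16.5 = 18.364 s.
Tank 1: C₁ = C_in(1 − e^(−t/τ₁)). Tank 2 (τ₁ ≠ τ₂): C₂ = C_in[1 − (τ₁ e^(−t/τ₁) − τ₂ e^(−t/τ₂))/(τ₁ − τ₂)].
At t = 56.7: e^(−t/τ₁) = 0.067467, e^(−t/τ₂) = 0.045610.
C₂ = 3.22·[1 − (21.030·0.067467 − 18.364·0.045610)/(2.6667)] = 3.22·0.78202 = 2.5181 mol/L.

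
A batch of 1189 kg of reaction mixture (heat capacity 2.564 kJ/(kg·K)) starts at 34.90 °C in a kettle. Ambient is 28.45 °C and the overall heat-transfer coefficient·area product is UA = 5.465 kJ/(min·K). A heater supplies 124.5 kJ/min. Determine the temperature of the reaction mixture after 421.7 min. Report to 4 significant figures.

43.56 °C

First-law balance (no shaft work): M c_p dT/dt = −UA(T − T_amb) + Q̇.
dT/dt = (T_ss − T)/τ with T_ss = T_amb + Q̇/UA = 28.45 + 124.5/5.465 = 51.2313 °C, τ = M c_p/UA = 1189·2.564/5.465 = 557.840 min.
Solution: T(t) = T_ss + (T₀ − T_ss) e^(−t/τ).
T(421.7) = 51.2313 + (-16.3313)·0.469564 = 43.5627 °C.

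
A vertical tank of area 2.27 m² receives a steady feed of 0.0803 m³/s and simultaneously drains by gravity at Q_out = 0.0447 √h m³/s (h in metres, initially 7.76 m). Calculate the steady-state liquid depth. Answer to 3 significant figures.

A dh/dt = Q_in − 0.0447 √h. Steady state requires inflow = outflow:
Q_in = 0.0447 √h_ss ⇒ √h_ss = 0.0803/0.0447 = 1.7964.
h_ss = 1.7964² = 3.2271 m. (Since h₀ = 7.76 m > h_ss, the level will fall toward this value.)

3.23 m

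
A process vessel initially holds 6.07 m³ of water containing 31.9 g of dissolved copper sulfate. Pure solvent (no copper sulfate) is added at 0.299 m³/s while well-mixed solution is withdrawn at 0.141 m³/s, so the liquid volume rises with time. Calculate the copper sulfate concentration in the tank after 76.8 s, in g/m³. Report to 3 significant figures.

0.658 g/m³

Total volume: dV/dt = Q_in − Q_out = 0.15800 m³/s, so V(t) = 6.07 + 0.15800 t and V(76.8) = 18.204 m³.
Species balance (pure solvent in): dm/dt = −Q_out · m/V(t).
Separate: dm/m = −Q_out dt/V(t) ⇒ ln(m/m₀) = −(Q_out/(Q_in−Q_out)) ln(V/V₀).
m = m₀ (V₀/V)^(Q_out/(Q_in−Q_out)) = 31.9 × (6.07/18.204)^(0.89241) = 11.971 g.
C = m/V = 11.971/18.204 = 0.65758 g/m³.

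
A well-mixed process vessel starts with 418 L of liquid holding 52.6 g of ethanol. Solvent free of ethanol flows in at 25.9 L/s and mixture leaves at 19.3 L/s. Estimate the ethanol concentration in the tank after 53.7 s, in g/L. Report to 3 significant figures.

Let m(t) be the amount of ethanol. Volume: V(t) = V₀ + (Q_in − Q_out) t = 418 + 6.6000 t; V(53.7) = 772.42 L.
Species balance (pure solvent in): dm/dt = −Q_out · m/V(t).
dm/m = −Q_out dt/(V₀ + 6.6000 t); integrating gives ln(m/m₀) = −(Q_out/(Q_in−Q_out)) ln(V/V₀).
m = m₀ (V₀/V)^(Q_out/(Q_in−Q_out)) = 52.6 × (418/772.42)^(2.9242) = 8.7329 g.
C = m/V = 8.7329/772.42 = 0.011306 g/L.

0.0113 g/L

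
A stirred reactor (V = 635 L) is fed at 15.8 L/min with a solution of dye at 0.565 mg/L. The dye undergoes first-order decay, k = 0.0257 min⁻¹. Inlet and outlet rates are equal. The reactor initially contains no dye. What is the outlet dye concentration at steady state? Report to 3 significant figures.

0.278 mg/L

V dC/dt = Q(C_in − C) − k V C.
Steady state (dC/dt = 0): C_ss = Q C_in/(Q + kV) = C_in/(1 + kV/Q).
C_ss = 15.8·0.565/(15.8 + 0.0257·635) = 8.9270/32.120 = 0.27793 mg/L.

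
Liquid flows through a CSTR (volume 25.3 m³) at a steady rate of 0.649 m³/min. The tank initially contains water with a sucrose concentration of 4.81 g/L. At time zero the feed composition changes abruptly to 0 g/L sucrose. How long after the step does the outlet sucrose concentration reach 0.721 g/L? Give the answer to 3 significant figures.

74.0 min

Accumulation = in − out for the solute gives V dC/dt = Q(C_in − C), so τ = V/Q = 38.983 min.
C(t) = C_in + (C₀ − C_in) e^(−t/τ). Set C = 0.721 and solve for t:
e^(−t/τ) = (C − C_in)/(C₀ − C_in) = (0.721 − 0)/(4.81 − 0) = 0.14990
t = −τ ln(…) = 38.983 × 1.8978 = 73.983 min.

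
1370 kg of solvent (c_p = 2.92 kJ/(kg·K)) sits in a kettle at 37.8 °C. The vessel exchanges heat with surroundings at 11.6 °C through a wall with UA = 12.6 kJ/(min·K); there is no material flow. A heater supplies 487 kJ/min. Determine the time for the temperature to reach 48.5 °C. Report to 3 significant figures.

M c_p dT/dt = −UA(T − T_amb) + Q̇.
τ = M c_p/UA = 317.49 min; T_ss = T_amb + Q̇/UA = 11.6 + 487/12.6 = 50.251 °C.
T(t) = T_ss + (T₀ − T_ss)e^(−t/τ); set T = 48.5:
t = −τ ln[(T − T_ss)/(T₀ − T_ss)] = −317.49 · ln(0.14062) = 622.83 min.

623 min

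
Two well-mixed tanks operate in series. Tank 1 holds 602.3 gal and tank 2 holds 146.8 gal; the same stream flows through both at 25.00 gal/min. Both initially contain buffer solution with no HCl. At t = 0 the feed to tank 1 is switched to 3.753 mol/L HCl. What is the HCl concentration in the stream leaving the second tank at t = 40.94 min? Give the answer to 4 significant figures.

Time constants: τᵢ = Vᵢ/Q for each well-mixed tank.
τ₁ = 602.3/25.00 = 24.0920 min; τ₂ = 146.8/25.00 = 5.87200 min.
Tank 1: C₁ = C_in(1 − e^(−t/τ₁)). Tank 2 (τ₁ ≠ τ₂): C₂ = C_in[1 − (τ₁ e^(−t/τ₁) − τ₂ e^(−t/τ₂))/(τ₁ − τ₂)].
At t = 40.94: e^(−t/τ₁) = 0.182808, e^(−t/τ₂) = 0.000937709.
C₂ = 3.753·[1 − (24.0920·0.182808 − 5.87200·0.000937709)/(18.2200)] = 3.753·0.758578 = 2.84694 mol/L.

2.847 mol/L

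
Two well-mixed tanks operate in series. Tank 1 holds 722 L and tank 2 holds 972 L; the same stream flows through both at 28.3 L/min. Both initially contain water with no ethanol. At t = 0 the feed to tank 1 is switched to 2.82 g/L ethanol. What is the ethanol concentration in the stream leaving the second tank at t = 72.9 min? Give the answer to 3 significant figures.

1.97 g/L

Time constants: τᵢ = Vᵢ/Q for each well-mixed tank.
τ₁ = 722/28.3 = 25.512 min; τ₂ = 972/28.3 = 34.346 min.
Tank 1: C₁ = C_in(1 − e^(−t/τ₁)). Tank 2 (τ₁ ≠ τ₂): C₂ = C_in[1 − (τ₁ e^(−t/τ₁) − τ₂ e^(−t/τ₂))/(τ₁ − τ₂)].
At t = 72.9: e^(−t/τ₁) = 0.057416, e^(−t/τ₂) = 0.11973.
C₂ = 2.82·[1 − (25.512·0.057416 − 34.346·0.11973)/(-8.8339)] = 2.82·0.70030 = 1.9748 g/L.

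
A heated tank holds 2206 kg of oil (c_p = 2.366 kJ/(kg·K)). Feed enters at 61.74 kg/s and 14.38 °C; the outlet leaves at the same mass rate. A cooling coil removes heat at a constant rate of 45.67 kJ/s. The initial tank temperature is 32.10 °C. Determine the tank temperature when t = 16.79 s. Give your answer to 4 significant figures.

25.34 °C

Energy balance: M c_p dT/dt = ṁ c_p (T_in − T) − 45.67.
Rearrange: dT/dt = (T_ss − T)/τ with τ = M/ṁ = 35.7305 s and T_ss = T_in − Q̇/(ṁ c_p) = 14.0674 °C.
Solution: T(t) = T_ss + (T₀ − T_ss) e^(−t/τ).
T(16.79) = 14.0674 + (18.0326)·e^(−16.79/35.7305) = 14.0674 + (18.0326)·0.625060 = 25.3388 °C.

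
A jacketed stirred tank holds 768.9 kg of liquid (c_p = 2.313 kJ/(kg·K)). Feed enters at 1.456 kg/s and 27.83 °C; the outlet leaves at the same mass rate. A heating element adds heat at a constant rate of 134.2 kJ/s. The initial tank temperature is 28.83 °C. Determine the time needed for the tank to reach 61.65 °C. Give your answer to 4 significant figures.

M c_p dT/dt = ṁ c_p (T_in − T) + Q̇.
τ = M/ṁ = 528.091 s; T_ss = T_in + Q̇/(ṁ c_p) = 67.6788 °C.
T(t) = T_ss + (T₀ − T_ss) e^(−t/τ). Set T = 61.65:
e^(−t/τ) = (61.65 − 67.6788)/(28.83 − 67.6788) = 0.155187
t = −528.091 · ln(0.155187) = 983.899 s.

983.9 s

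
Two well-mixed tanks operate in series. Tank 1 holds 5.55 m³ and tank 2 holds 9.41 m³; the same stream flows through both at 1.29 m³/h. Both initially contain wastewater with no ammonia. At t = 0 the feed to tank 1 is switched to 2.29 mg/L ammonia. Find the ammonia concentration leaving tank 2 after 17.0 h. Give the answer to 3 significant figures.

1.81 mg/L

Species balance on tank i: dCᵢ/dt = (Cᵢ₋₁ − Cᵢ)/τᵢ with τᵢ = Vᵢ/Q.
τ₁ = 5.55/1.29 = 4.3023 h; τ₂ = 9.41/1.29 = 7.2946 h.
Solving the cascade with C₁(0)=C₂(0)=0 gives C₂(t) = C_in[1 − (τ₁ e^(−t/τ₁) − τ₂ e^(−t/τ₂))/(τ₁ − τ₂)].
At t = 17.0: e^(−t/τ₁) = 0.019229, e^(−t/τ₂) = 0.097247.
C₂ = 2.29·[1 − (4.3023·0.019229 − 7.2946·0.097247)/(-2.9922)] = 2.29·0.79058 = 1.8104 mg/L.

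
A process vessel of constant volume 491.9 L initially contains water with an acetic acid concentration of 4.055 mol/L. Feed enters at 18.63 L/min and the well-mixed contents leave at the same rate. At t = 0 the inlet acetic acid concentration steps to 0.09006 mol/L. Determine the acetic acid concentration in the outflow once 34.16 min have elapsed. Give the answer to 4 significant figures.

Transient balance on the dissolved component: V dC/dt = Q(C_in − C).
Rewrite as dC/dt + C/τ = C_in/τ, τ = V/Q = 26.4037 min.
Solution: C(t) = C_in + (C₀ − C_in) e^(−t/τ).
C(34.16) = 0.09006 + (4.055 − 0.09006)·e^(−34.16/26.4037) = 0.09006 + (3.96494)·0.274238 = 1.17740 mol/L.

1.177 mol/L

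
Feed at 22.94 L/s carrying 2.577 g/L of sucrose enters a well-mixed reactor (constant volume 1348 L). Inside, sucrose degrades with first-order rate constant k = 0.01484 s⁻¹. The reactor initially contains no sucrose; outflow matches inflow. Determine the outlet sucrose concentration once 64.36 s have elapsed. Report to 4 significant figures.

1.199 g/L

Species balance: V dC/dt = Q C_in − Q C − k V C.
dC/dt = (Q/V) C_in − (Q/V + k) C; effective rate a = Q/V + k = 0.0170178 + 0.01484 = 0.0318578 s⁻¹.
C_ss = Q C_in/(Q + kV) = 1.37658 g/L; C(t) = C_ss + (C₀ − C_ss) e^(−a t).
C(64.36) = 1.37658 + (-1.37658)·e^(−0.0318578·64.36) = 1.37658 + (-1.37658)·0.128688 = 1.19943 g/L.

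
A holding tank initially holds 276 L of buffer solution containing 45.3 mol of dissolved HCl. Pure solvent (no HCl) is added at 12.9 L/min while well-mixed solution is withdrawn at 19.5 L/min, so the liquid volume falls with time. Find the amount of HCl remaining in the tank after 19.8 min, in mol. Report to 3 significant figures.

Total volume: dV/dt = Q_in − Q_out = -6.6000 L/min, so V(t) = 276 − 6.6000 t and V(19.8) = 145.32 L.
No HCl enters, so dm/dt = −Q_out · (m/V).
dm/m = −Q_out dt/(V₀ − 6.6000 t); integrating gives ln(m/m₀) = −(Q_out/(Q_in−Q_out)) ln(V/V₀).
m = m₀ (V₀/V)^(Q_out/(Q_in−Q_out)) = 45.3 × (276/145.32)^(-2.9545) = 6.8079 mol.

6.81 mol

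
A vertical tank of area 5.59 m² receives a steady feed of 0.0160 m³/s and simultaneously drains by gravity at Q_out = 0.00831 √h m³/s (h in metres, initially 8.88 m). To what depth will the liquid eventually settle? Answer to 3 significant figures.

A dh/dt = Q_in − 0.00831 √h. Steady state requires inflow = outflow:
Q_in = 0.00831 √h_ss ⇒ √h_ss = 0.0160/0.00831 = 1.9254.
h_ss = 1.9254² = 3.7071 m. (Since h₀ = 8.88 m > h_ss, the level will fall toward this value.)

3.71 m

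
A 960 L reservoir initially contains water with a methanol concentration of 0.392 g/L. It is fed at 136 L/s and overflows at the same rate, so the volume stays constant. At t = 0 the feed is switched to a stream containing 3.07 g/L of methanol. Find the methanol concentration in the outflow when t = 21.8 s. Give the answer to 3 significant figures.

Species balance on the tank: V dC/dt = Q(C_in − C).
Rewrite as dC/dt + C/τ = C_in/τ, τ = V/Q = 7.0588 s.
This is linear first-order; C(t) = C_in + (C₀ − C_in) e^(−t/τ).
C(21.8) = 3.07 + (0.392 − 3.07)·e^(−21.8/7.0588) = 3.07 + (-2.6780)·0.045578 = 2.9479 g/L.

2.95 g/L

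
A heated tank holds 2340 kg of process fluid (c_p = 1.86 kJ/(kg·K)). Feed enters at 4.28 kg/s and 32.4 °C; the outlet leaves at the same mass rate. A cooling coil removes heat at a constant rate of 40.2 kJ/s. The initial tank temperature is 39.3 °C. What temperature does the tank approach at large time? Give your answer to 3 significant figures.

27.4 °C

M c_p dT/dt = ṁ c_p (T_in − T) − Q̇.
At steady state dT/dt = 0 ⇒ T_ss = T_in − Q̇/(ṁ c_p) = 32.4 − 40.2/(4.28·1.86) = 27.350 °C.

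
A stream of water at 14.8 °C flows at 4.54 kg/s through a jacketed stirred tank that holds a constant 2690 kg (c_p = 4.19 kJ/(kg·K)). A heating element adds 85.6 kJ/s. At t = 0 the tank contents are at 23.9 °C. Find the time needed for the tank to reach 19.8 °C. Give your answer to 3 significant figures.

1310 s

Energy balance: M c_p dT/dt = ṁ c_p (T_in − T) + 85.6.
τ = M/ṁ = 592.51 s; T_ss = T_in + Q̇/(ṁ c_p) = 19.300 °C.
T(t) = T_ss + (T₀ − T_ss) e^(−t/τ). Set T = 19.8:
e^(−t/τ) = (19.8 − 19.300)/(23.9 − 19.300) = 0.10871
t = −592.51 · ln(0.10871) = 1314.8 s.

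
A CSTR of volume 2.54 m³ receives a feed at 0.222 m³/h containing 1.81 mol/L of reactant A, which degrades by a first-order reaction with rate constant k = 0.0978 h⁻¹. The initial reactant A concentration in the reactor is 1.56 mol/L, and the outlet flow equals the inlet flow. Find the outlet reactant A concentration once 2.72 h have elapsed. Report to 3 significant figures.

Accumulation = in − out − consumed: V dC/dt = Q C_in − Q C − k V C.
dC/dt = (Q/V) C_in − (Q/V + k) C; effective rate a = Q/V + k = 0.087402 + 0.0978 = 0.18520 h⁻¹.
C_ss = Q C_in/(Q + kV) = 0.85419 mol/L; C(t) = C_ss + (C₀ − C_ss) e^(−a t).
C(2.72) = 0.85419 + (0.70581)·e^(−0.18520·2.72) = 0.85419 + (0.70581)·0.60426 = 1.2807 mol/L.

1.28 mol/L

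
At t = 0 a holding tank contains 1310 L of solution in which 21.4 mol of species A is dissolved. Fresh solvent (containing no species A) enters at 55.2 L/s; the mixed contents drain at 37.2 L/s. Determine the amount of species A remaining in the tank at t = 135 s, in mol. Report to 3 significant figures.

Total volume: dV/dt = Q_in − Q_out = 18.000 L/s, so V(t) = 1310 + 18.000 t and V(135) = 3740.0 L.
Species balance (pure solvent in): dm/dt = −Q_out · m/V(t).
Separate: dm/m = −Q_out dt/V(t) ⇒ ln(m/m₀) = −(Q_out/(Q_in−Q_out)) ln(V/V₀).
m = m₀ (V₀/V)^(Q_out/(Q_in−Q_out)) = 21.4 × (1310/3740.0)^(2.0667) = 2.4482 mol.

2.45 mol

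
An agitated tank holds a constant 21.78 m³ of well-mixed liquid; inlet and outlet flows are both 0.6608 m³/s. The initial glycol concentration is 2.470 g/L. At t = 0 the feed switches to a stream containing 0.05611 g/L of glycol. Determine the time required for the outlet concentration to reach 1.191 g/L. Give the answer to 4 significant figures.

24.88 s

Species balance: V dC/dt = Q(C_in − C) ⇒ τ = V/Q = 32.9600 s.
C(t) = C_in + (C₀ − C_in) e^(−t/τ). Set C = 1.191 and solve for t:
e^(−t/τ) = (C − C_in)/(C₀ − C_in) = (1.191 − 0.05611)/(2.470 − 0.05611) = 0.470150
t = −τ ln(…) = 32.9600 × 0.754704 = 24.8751 s.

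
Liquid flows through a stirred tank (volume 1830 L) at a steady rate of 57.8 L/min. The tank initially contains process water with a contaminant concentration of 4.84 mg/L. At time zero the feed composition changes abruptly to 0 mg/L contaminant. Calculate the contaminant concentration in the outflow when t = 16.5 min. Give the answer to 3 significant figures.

2.87 mg/L

Species balance on the tank: V dC/dt = Q(C_in − C).
Time constant τ = V/Q = 1830/57.8 = 31.661 min.
Integrating: C(t) = C_in + (C₀ − C_in) e^(−t/τ).
C(16.5) = 0 + (4.84 − 0)·e^(−16.5/31.661) = 0 + (4.8400)·0.59384 = 2.8742 mg/L.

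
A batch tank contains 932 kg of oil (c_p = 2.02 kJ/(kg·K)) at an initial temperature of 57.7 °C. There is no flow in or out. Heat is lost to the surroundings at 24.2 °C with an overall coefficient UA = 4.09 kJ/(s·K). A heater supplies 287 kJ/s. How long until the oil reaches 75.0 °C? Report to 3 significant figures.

Unsteady energy balance on the tank contents: M c_p dT/dt = −UA(T − T_amb) + Q̇.
τ = M c_p/UA = 460.30 s; T_ss = T_amb + Q̇/UA = 24.2 + 287/4.09 = 94.371 °C.
T(t) = T_ss + (T₀ − T_ss)e^(−t/τ); set T = 75.0:
t = −τ ln[(T − T_ss)/(T₀ − T_ss)] = −460.30 · ln(0.52824) = 293.77 s.

294 s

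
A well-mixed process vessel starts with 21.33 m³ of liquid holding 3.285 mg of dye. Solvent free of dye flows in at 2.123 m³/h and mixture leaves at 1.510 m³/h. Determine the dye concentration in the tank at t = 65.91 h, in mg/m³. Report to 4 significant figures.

0.003883 mg/m³

Total volume: dV/dt = Q_in − Q_out = 0.613000 m³/h, so V(t) = 21.33 + 0.613000 t and V(65.91) = 61.7328 m³.
Species balance (pure solvent in): dm/dt = −Q_out · m/V(t).
dm/m = −Q_out dt/(V₀ + 0.613000 t); integrating gives ln(m/m₀) = −(Q_out/(Q_in−Q_out)) ln(V/V₀).
m = m₀ (V₀/V)^(Q_out/(Q_in−Q_out)) = 3.285 × (21.33/61.7328)^(2.46330) = 0.239697 mg.
C = m/V = 0.239697/61.7328 = 0.00388281 mg/m³.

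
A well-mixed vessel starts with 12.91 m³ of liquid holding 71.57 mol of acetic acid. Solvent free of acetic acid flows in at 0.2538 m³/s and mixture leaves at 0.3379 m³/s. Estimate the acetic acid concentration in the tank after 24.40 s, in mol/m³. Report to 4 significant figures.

Let m(t) be the amount of acetic acid. Volume: V(t) = V₀ + (Q_in − Q_out) t = 12.91 − 0.0841000 t; V(24.40) = 10.8580 m³.
No acetic acid enters, so dm/dt = −Q_out · (m/V).
Separate: dm/m = −Q_out dt/V(t) ⇒ ln(m/m₀) = −(Q_out/(Q_in−Q_out)) ln(V/V₀).
m = m₀ (V₀/V)^(Q_out/(Q_in−Q_out)) = 71.57 × (12.91/10.8580)^(-4.01784) = 35.7008 mol.
C = m/V = 35.7008/10.8580 = 3.28799 mol/m³.

3.288 mol/m³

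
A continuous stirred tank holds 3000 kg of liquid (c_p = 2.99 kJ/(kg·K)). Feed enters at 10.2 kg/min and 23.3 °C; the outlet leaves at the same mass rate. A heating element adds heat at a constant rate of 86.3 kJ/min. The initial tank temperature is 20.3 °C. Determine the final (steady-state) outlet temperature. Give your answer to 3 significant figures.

First-law balance (no shaft work): M c_p dT/dt = ṁ c_p (T_in − T) + 86.3.
At steady state dT/dt = 0 ⇒ T_ss = T_in + Q̇/(ṁ c_p) = 23.3 + 86.3/(10.2·2.99) = 26.130 °C.

26.1 °C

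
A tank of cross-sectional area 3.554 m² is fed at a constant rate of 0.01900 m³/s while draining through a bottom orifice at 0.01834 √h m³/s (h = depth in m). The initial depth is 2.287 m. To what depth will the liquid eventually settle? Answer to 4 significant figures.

1.073 m

Volume balance on the tank: A dh/dt = Q_in − 0.01834 √h. At steady state dh/dt = 0:
Q_in = 0.01834 √h_ss ⇒ √h_ss = 0.01900/0.01834 = 1.03599.
h_ss = 1.03599² = 1.07327 m. (Since h₀ = 2.287 m > h_ss, the level will fall toward this value.)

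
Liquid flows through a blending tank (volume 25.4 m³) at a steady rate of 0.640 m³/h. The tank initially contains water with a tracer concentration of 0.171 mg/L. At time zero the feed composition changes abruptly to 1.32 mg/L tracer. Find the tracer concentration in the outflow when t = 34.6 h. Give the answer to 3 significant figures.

Species balance on the tank: V dC/dt = Q(C_in − C).
So dC/dt = (C_in − C)/τ with τ = V/Q = 25.4/0.640 = 39.688 h.
This is linear first-order; C(t) = C_in + (C₀ − C_in) e^(−t/τ).
C(34.6) = 1.32 + (0.171 − 1.32)·e^(−34.6/39.688) = 1.32 + (-1.1490)·0.41819 = 0.83950 mg/L.

0.839 mg/L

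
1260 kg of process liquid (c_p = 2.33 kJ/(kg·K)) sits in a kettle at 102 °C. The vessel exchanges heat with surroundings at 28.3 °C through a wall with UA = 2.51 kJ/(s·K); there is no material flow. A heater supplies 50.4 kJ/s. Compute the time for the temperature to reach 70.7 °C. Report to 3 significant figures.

Lumped-capacitance energy balance: M c_p dT/dt = UA(T_amb − T) + Q̇.
τ = M c_p/UA = 1169.6 s; T_ss = T_amb + Q̇/UA = 28.3 + 50.4/2.51 = 48.380 °C.
T(t) = T_ss + (T₀ − T_ss)e^(−t/τ); set T = 70.7:
t = −τ ln[(T − T_ss)/(T₀ − T_ss)] = −1169.6 · ln(0.41627) = 1025.1 s.

1030 s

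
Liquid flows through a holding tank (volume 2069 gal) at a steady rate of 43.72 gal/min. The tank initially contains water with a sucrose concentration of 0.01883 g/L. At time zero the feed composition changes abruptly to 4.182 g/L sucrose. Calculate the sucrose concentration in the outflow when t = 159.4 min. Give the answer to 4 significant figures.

4.039 g/L

Unsteady species balance (constant V, well mixed): V dC/dt = Q(C_in − C).
Rewrite as dC/dt + C/τ = C_in/τ, τ = V/Q = 47.3239 min.
Integrating: C(t) = C_in + (C₀ − C_in) e^(−t/τ).
C(159.4) = 4.182 + (0.01883 − 4.182)·e^(−159.4/47.3239) = 4.182 + (-4.16317)·0.0344489 = 4.03858 g/L.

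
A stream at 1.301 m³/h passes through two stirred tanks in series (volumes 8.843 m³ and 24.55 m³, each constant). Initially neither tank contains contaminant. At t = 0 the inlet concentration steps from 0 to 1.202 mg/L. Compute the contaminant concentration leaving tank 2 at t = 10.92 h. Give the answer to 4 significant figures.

Species balance on tank i: dCᵢ/dt = (Cᵢ₋₁ − Cᵢ)/τᵢ with τᵢ = Vᵢ/Q.
τ₁ = 8.843/1.301 = 6.79708 h; τ₂ = 24.55/1.301 = 18.8701 h.
Solving the cascade with C₁(0)=C₂(0)=0 gives C₂(t) = C_in[1 − (τ₁ e^(−t/τ₁) − τ₂ e^(−t/τ₂))/(τ₁ − τ₂)].
At t = 10.92: e^(−t/τ₁) = 0.200574, e^(−t/τ₂) = 0.560630.
C₂ = 1.202·[1 − (6.79708·0.200574 − 18.8701·0.560630)/(-12.0730)] = 1.202·0.236659 = 0.284464 mg/L.

0.2845 mg/L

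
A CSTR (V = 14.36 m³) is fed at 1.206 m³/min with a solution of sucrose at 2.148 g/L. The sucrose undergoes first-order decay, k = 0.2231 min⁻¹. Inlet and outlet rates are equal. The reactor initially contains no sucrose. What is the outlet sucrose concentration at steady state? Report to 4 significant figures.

0.5875 g/L

Species balance: V dC/dt = Q C_in − Q C − k V C.
At steady state: 0 = Q C_in − (Q + kV) C_ss, so C_ss = Q C_in/(Q + kV).
C_ss = 1.206·2.148/(1.206 + 0.2231·14.36) = 2.59049/4.40972 = 0.587450 g/L.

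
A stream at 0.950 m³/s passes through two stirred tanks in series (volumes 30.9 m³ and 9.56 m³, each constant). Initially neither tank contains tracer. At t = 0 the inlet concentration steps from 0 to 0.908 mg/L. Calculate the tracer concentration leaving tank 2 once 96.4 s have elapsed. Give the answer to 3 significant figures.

Species balance on tank i: dCᵢ/dt = (Cᵢ₋₁ − Cᵢ)/τᵢ with τᵢ = Vᵢ/Q.
τ₁ = 30.9/0.950 = 32.526 s; τ₂ = 9.56/0.950 = 10.063 s.
Solving the cascade with C₁(0)=C₂(0)=0 gives C₂(t) = C_in[1 − (τ₁ e^(−t/τ₁) − τ₂ e^(−t/τ₂))/(τ₁ − τ₂)].
At t = 96.4: e^(−t/τ₁) = 0.051625, e^(−t/τ₂) = 6.9132e-05.
C₂ = 0.908·[1 − (32.526·0.051625 − 10.063·6.9132e-05)/(22.463)] = 0.908·0.92528 = 0.84015 mg/L.

0.840 mg/L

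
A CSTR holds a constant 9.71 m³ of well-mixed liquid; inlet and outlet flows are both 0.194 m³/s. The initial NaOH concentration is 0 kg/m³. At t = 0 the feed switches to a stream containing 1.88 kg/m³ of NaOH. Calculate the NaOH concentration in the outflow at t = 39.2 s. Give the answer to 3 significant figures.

Species balance on the tank: V dC/dt = Q(C_in − C).
Time constant τ = V/Q = 9.71/0.194 = 50.052 s.
Solution: C(t) = C_in + (C₀ − C_in) e^(−t/τ).
C(39.2) = 1.88 + (0 − 1.88)·e^(−39.2/50.052) = 1.88 + (-1.8800)·0.45694 = 1.0209 kg/m³.

1.02 kg/m³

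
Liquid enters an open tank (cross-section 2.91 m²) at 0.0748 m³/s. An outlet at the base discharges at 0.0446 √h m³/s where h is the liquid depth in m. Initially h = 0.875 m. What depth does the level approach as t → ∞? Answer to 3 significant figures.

2.81 m

A dh/dt = Q_in − 0.0446 √h. Steady state requires inflow = outflow:
Q_in = 0.0446 √h_ss ⇒ √h_ss = 0.0748/0.0446 = 1.6771.
h_ss = 1.6771² = 2.8128 m. (Since h₀ = 0.875 m < h_ss, the level will rise toward this value.)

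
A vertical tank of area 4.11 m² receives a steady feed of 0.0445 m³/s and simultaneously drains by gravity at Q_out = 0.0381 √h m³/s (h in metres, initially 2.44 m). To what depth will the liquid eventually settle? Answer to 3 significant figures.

Level balance: A dh/dt = 0.0445 − 0.0381 √h. Setting dh/dt = 0:
Q_in = 0.0381 √h_ss ⇒ √h_ss = 0.0445/0.0381 = 1.1680.
h_ss = 1.1680² = 1.3642 m. (Since h₀ = 2.44 m > h_ss, the level will fall toward this value.)

1.36 m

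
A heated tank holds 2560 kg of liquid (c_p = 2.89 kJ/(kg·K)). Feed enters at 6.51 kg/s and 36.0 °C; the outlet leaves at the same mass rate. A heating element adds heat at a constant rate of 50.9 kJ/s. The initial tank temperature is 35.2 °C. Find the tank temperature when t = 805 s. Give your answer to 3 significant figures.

Heat balance on the well-mixed liquid: M c_p dT/dt = ṁ c_p (T_in − T) + 50.9.
τ = M/ṁ = 393.24 s; T_ss = T_in + Q̇/(ṁ c_p) = 36.0 + 50.9/(6.51·2.89) = 38.705 °C.
Solution: T(t) = T_ss + (T₀ − T_ss) e^(−t/τ).
T(805) = 38.705 + (-3.5054)·e^(−805/393.24) = 38.705 + (-3.5054)·0.12911 = 38.253 °C.

38.3 °C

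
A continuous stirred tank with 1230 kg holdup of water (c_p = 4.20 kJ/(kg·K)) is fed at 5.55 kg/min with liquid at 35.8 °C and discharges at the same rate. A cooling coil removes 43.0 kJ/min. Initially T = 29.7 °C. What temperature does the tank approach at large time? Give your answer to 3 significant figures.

34.0 °C

M c_p dT/dt = ṁ c_p (T_in − T) − Q̇.
At steady state dT/dt = 0 ⇒ T_ss = T_in − Q̇/(ṁ c_p) = 35.8 − 43.0/(5.55·4.20) = 33.955 °C.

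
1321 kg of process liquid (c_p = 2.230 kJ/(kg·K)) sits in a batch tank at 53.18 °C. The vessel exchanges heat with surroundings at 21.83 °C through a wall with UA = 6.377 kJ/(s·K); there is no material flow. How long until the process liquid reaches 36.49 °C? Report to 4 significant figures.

Energy balance: M c_p dT/dt = −UA(T − T_amb).
τ = M c_p/UA = 461.946 s; T_ss = T_amb = 21.8300 °C.
T(t) = T_ss + (T₀ − T_ss)e^(−t/τ); set T = 36.49:
t = −τ ln[(T − T_ss)/(T₀ − T_ss)] = −461.946 · ln(0.467624) = 351.121 s.

351.1 s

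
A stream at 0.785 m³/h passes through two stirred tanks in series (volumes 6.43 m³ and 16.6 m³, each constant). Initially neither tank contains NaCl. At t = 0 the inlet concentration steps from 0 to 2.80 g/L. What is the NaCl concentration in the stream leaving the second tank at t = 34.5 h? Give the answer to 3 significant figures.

1.93 g/L

Species balance on tank i: dCᵢ/dt = (Cᵢ₋₁ − Cᵢ)/τᵢ with τᵢ = Vᵢ/Q.
τ₁ = 6.43/0.785 = 8.1911 h; τ₂ = 16.6/0.785 = 21.146 h.
Solving the cascade with C₁(0)=C₂(0)=0 gives C₂(t) = C_in[1 − (τ₁ e^(−t/τ₁) − τ₂ e^(−t/τ₂))/(τ₁ − τ₂)].
At t = 34.5: e^(−t/τ₁) = 0.014818, e^(−t/τ₂) = 0.19564.
C₂ = 2.80·[1 − (8.1911·0.014818 − 21.146·0.19564)/(-12.955)] = 2.80·0.69003 = 1.9321 g/L.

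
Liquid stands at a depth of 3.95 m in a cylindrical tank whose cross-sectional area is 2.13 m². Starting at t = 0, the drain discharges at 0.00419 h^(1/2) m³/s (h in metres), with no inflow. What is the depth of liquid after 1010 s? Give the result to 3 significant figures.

A dh/dt = −Q_out = −0.00419 √h.
∫ h^(−1/2) dh = −(0.00419/A) ∫ dt, giving 2√h = 2√h₀ − (0.00419/A) t.
√h = √3.95 − 0.00419·1010/(2·2.13) = 1.9875 − 0.99340 = 0.99406.
h = 0.99406² = 0.98815 m.

0.988 m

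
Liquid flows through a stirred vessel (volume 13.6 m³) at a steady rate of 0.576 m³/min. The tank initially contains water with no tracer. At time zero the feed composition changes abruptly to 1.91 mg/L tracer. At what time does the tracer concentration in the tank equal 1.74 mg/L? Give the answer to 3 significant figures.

57.1 min

Species balance: V dC/dt = Q(C_in − C) ⇒ τ = V/Q = 23.611 min.
C(t) = C_in + (C₀ − C_in) e^(−t/τ). Set C = 1.74 and solve for t:
e^(−t/τ) = (C − C_in)/(C₀ − C_in) = (1.74 − 1.91)/(0 − 1.91) = 0.089005
t = −τ ln(…) = 23.611 × 2.4191 = 57.117 min.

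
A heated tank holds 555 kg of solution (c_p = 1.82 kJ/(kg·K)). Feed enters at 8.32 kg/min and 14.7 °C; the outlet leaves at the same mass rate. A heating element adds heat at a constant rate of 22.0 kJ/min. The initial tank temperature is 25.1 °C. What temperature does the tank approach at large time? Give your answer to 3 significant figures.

16.2 °C

Unsteady energy balance on the tank contents: M c_p dT/dt = ṁ c_p (T_in − T) + 22.0.
At steady state dT/dt = 0 ⇒ T_ss = T_in + Q̇/(ṁ c_p) = 14.7 + 22.0/(8.32·1.82) = 16.153 °C.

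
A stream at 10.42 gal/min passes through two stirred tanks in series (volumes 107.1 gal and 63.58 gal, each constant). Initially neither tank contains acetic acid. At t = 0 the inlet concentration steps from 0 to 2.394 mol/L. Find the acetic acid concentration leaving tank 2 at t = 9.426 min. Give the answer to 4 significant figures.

0.7855 mol/L

Species balance on tank i: dCᵢ/dt = (Cᵢ₋₁ − Cᵢ)/τᵢ with τᵢ = Vᵢ/Q.
τ₁ = 107.1/10.42 = 10.2783 min; τ₂ = 63.58/10.42 = 6.10173 min.
Solving the cascade with C₁(0)=C₂(0)=0 gives C₂(t) = C_in[1 − (τ₁ e^(−t/τ₁) − τ₂ e^(−t/τ₂))/(τ₁ − τ₂)].
At t = 9.426: e^(−t/τ₁) = 0.399686, e^(−t/τ₂) = 0.213353.
C₂ = 2.394·[1 − (10.2783·0.399686 − 6.10173·0.213353)/(4.17658)] = 2.394·0.328093 = 0.785456 mol/L.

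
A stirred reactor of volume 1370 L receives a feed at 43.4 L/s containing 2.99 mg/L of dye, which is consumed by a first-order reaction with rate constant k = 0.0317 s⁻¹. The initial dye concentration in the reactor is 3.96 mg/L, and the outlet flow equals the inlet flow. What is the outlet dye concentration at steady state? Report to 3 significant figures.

1.49 mg/L

Species balance: V dC/dt = Q C_in − Q C − k V C.
Steady state (dC/dt = 0): C_ss = Q C_in/(Q + kV) = C_in/(1 + kV/Q).
C_ss = 43.4·2.99/(43.4 + 0.0317·1370) = 129.77/86.829 = 1.4945 mg/L.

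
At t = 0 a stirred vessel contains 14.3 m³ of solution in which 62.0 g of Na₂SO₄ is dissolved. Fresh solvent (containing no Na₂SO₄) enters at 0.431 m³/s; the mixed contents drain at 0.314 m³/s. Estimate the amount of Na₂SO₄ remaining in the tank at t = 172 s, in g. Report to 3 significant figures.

5.87 g

Let m(t) be the amount of Na₂SO₄. Volume: V(t) = V₀ + (Q_in − Q_out) t = 14.3 + 0.11700 t; V(172) = 34.424 m³.
Species balance (pure solvent in): dm/dt = −Q_out · m/V(t).
dm/m = −Q_out dt/(V₀ + 0.11700 t); integrating gives ln(m/m₀) = −(Q_out/(Q_in−Q_out)) ln(V/V₀).
m = m₀ (V₀/V)^(Q_out/(Q_in−Q_out)) = 62.0 × (14.3/34.424)^(2.6838) = 5.8677 g.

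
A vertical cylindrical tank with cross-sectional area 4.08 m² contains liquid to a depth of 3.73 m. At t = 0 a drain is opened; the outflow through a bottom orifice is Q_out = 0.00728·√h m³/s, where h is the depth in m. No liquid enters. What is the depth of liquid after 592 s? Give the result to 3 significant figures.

1.97 m

Volume balance on the tank: A dh/dt = −0.00728 √h.
Separate and integrate: 2(√h − √h₀) = −(0.00728/A) t.
√h = √3.73 − 0.00728·592/(2·4.08) = 1.9313 − 0.52816 = 1.4032.
h = 1.4032² = 1.9689 m.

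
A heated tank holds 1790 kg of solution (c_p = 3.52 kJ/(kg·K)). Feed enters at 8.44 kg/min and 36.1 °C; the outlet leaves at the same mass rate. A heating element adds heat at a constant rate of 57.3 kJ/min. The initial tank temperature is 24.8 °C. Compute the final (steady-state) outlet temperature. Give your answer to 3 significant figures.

First-law balance (no shaft work): M c_p dT/dt = ṁ c_p (T_in − T) + 57.3.
At steady state dT/dt = 0 ⇒ T_ss = T_in + Q̇/(ṁ c_p) = 36.1 + 57.3/(8.44·3.52) = 38.029 °C.

38.0 °C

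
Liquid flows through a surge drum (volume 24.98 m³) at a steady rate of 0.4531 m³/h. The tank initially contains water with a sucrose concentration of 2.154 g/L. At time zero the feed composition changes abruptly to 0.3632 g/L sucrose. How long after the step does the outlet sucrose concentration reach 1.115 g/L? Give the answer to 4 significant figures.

47.85 h

Mass balance on the solute (V constant): V dC/dt = Q(C_in − C), so τ = V/Q = 55.1313 h.
C(t) = C_in + (C₀ − C_in) e^(−t/τ). Set C = 1.115 and solve for t:
e^(−t/τ) = (C − C_in)/(C₀ − C_in) = (1.115 − 0.3632)/(2.154 − 0.3632) = 0.419812
t = −τ ln(…) = 55.1313 × 0.867947 = 47.8511 h.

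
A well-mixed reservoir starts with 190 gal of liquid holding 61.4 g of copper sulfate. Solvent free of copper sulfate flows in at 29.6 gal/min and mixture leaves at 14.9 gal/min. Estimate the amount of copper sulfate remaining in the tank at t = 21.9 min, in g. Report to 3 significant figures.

Total volume: dV/dt = Q_in − Q_out = 14.700 gal/min, so V(t) = 190 + 14.700 t and V(21.9) = 511.93 gal.
Species balance (pure solvent in): dm/dt = −Q_out · m/V(t).
Separate: dm/m = −Q_out dt/V(t) ⇒ ln(m/m₀) = −(Q_out/(Q_in−Q_out)) ln(V/V₀).
m = m₀ (V₀/V)^(Q_out/(Q_in−Q_out)) = 61.4 × (190/511.93)^(1.0136) = 22.483 g.

22.5 g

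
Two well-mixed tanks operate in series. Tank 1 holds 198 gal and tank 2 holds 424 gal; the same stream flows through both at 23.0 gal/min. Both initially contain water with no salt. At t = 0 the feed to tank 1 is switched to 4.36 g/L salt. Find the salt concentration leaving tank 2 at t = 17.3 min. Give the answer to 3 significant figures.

1.67 g/L

Species balance on tank i: dCᵢ/dt = (Cᵢ₋₁ − Cᵢ)/τᵢ with τᵢ = Vᵢ/Q.
τ₁ = 198/23.0 = 8.6087 min; τ₂ = 424/23.0 = 18.435 min.
Solving the cascade with C₁(0)=C₂(0)=0 gives C₂(t) = C_in[1 − (τ₁ e^(−t/τ₁) − τ₂ e^(−t/τ₂))/(τ₁ − τ₂)].
At t = 17.3: e^(−t/τ₁) = 0.13404, e^(−t/τ₂) = 0.39124.
C₂ = 4.36·[1 − (8.6087·0.13404 − 18.435·0.39124)/(-9.8261)] = 4.36·0.38343 = 1.6718 g/L.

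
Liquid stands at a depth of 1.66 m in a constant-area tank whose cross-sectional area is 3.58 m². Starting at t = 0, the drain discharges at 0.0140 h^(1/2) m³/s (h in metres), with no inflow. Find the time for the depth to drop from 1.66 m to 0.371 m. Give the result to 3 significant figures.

347 s

A dh/dt = −Q_out = −0.0140 √h.
∫ h^(−1/2) dh = −(0.0140/A) ∫ dt, giving 2√h = 2√h₀ − (0.0140/A) t.
t = 2A(√h₀ − √h)/0.0140 = 2·3.58·(√1.66 − √0.371)/0.0140
  = 7.1600 × (1.2884 − 0.60910) / 0.0140 = 347.42 s.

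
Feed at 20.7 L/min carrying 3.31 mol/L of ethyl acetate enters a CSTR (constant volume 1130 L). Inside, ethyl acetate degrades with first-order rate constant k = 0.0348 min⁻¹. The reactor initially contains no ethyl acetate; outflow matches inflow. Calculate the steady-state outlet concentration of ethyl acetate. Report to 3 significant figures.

1.14 mol/L

Species balance: V dC/dt = Q C_in − Q C − k V C.
At steady state: 0 = Q C_in − (Q + kV) C_ss, so C_ss = Q C_in/(Q + kV).
C_ss = 20.7·3.31/(20.7 + 0.0348·1130) = 68.517/60.024 = 1.1415 mol/L.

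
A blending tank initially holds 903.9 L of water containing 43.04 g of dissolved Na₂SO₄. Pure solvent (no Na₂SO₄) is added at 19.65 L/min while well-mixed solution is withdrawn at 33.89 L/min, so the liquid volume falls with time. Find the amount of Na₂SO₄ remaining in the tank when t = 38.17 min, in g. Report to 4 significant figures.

4.824 g

Let m(t) be the amount of Na₂SO₄. Volume: V(t) = V₀ + (Q_in − Q_out) t = 903.9 − 14.2400 t; V(38.17) = 360.359 L.
No Na₂SO₄ enters, so dm/dt = −Q_out · (m/V).
Separate: dm/m = −Q_out dt/V(t) ⇒ ln(m/m₀) = −(Q_out/(Q_in−Q_out)) ln(V/V₀).
m = m₀ (V₀/V)^(Q_out/(Q_in−Q_out)) = 43.04 × (903.9/360.359)^(-2.37992) = 4.82359 g.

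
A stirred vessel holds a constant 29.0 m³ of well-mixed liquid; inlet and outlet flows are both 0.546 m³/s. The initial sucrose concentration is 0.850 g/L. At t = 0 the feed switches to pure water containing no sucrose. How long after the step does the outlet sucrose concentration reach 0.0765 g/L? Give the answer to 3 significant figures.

Species balance on the tank: V dC/dt = Q(C_in − C), so τ = V/Q = 53.114 s.
C(t) = C_in + (C₀ − C_in) e^(−t/τ). Set C = 0.0765 and solve for t:
e^(−t/τ) = (C − C_in)/(C₀ − C_in) = (0.0765 − 0)/(0.850 − 0) = 0.090000
t = −τ ln(…) = 53.114 × 2.4079 = 127.89 s.

128 s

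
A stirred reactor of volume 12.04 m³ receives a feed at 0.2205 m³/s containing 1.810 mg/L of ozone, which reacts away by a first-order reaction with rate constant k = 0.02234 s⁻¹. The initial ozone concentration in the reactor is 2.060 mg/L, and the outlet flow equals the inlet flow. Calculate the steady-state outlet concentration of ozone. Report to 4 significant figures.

Species balance: V dC/dt = Q C_in − Q C − k V C.
Steady state (dC/dt = 0): C_ss = Q C_in/(Q + kV) = C_in/(1 + kV/Q).
C_ss = 0.2205·1.810/(0.2205 + 0.02234·12.04) = 0.399105/0.489474 = 0.815376 mg/L.

0.8154 mg/L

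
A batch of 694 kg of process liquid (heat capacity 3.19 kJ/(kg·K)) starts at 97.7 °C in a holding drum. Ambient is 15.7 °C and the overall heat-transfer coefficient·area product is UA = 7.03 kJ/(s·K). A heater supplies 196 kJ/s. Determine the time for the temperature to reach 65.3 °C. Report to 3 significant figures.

288 s

Heat balance on the well-mixed liquid: M c_p dT/dt = −UA(T − T_amb) + Q̇.
τ = M c_p/UA = 314.92 s; T_ss = T_amb + Q̇/UA = 15.7 + 196/7.03 = 43.581 °C.
T(t) = T_ss + (T₀ − T_ss)e^(−t/τ); set T = 65.3:
t = −τ ln[(T − T_ss)/(T₀ − T_ss)] = −314.92 · ln(0.40132) = 287.51 s.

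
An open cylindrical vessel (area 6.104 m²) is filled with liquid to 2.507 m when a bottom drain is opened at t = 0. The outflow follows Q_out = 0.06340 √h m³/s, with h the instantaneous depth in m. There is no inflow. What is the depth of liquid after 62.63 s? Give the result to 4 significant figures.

With no inflow, A dh/dt = −0.06340 √h.
Separate and integrate: 2(√h − √h₀) = −(0.06340/A) t.
√h = √2.507 − 0.06340·62.63/(2·6.104) = 1.58335 − 0.325257 = 1.25809.
h = 1.25809² = 1.58280 m.

1.583 m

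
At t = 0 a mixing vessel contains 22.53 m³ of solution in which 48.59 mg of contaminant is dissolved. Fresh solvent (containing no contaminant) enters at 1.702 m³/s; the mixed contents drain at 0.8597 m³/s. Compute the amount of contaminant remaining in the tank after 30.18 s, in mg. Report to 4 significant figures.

22.48 mg

Total volume: dV/dt = Q_in − Q_out = 0.842300 m³/s, so V(t) = 22.53 + 0.842300 t and V(30.18) = 47.9506 m³.
Species balance (pure solvent in): dm/dt = −Q_out · m/V(t).
Separate: dm/m = −Q_out dt/V(t) ⇒ ln(m/m₀) = −(Q_out/(Q_in−Q_out)) ln(V/V₀).
m = m₀ (V₀/V)^(Q_out/(Q_in−Q_out)) = 48.59 × (22.53/47.9506)^(1.02066) = 22.4770 mg.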